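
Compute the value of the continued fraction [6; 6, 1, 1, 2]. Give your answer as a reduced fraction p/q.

203/33

Start with 2.
1 + 1/(2/1) = 1 + 1/2 = 3/2
1 + 1/(3/2) = 1 + 2/3 = 5/3
6 + 1/(5/3) = 6 + 3/5 = 33/5
6 + 1/(33/5) = 6 + 5/33 = 203/33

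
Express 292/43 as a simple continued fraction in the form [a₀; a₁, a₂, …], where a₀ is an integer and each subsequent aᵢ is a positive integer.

[6; 1, 3, 1, 3, 2]

292 ÷ 43 → quotient 6, remainder 34
43 ÷ 34 → quotient 1, remainder 9
34 ÷ 9 → quotient 3, remainder 7
9 ÷ 7 → quotient 1, remainder 2
7 ÷ 2 → quotient 3, remainder 1
2 ÷ 1 → quotient 2, remainder 0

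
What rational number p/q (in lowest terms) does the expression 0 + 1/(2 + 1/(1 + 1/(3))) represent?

a_0 = 0: 0/1
a_1 = 2: 1/2
a_2 = 1: 1/3
a_3 = 3: 4/11

4/11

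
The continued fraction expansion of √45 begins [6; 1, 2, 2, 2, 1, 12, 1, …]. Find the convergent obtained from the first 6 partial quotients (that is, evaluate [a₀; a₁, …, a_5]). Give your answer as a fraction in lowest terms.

a_0 = 6: 6/1
a_1 = 1: 7/1
a_2 = 2: 20/3
a_3 = 2: 47/7
a_4 = 2: 114/17
a_5 = 1: 161/24

161/24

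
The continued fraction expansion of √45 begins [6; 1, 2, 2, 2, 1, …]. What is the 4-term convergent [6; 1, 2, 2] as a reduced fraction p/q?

47/7

Compute successive convergents:
a_0 = 6: 6/1
a_1 = 1: 7/1
a_2 = 2: 20/3
a_3 = 2: 47/7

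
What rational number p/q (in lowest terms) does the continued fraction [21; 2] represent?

43/2

Start with 2.
21 + 1/(2/1) = 21 + 1/2 = 43/2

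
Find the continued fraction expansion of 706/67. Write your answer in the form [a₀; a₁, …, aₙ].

[10; 1, 1, 6, 5]

706 ÷ 67 → quotient 10, remainder 36
67 ÷ 36 → quotient 1, remainder 31
36 ÷ 31 → quotient 1, remainder 5
31 ÷ 5 → quotient 6, remainder 1
5 ÷ 1 → quotient 5, remainder 0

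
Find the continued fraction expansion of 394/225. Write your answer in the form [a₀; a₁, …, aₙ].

[1; 1, 3, 56]

Run the Euclidean algorithm, recording each quotient:
⌊394/225⌋ = 1, remainder 169
⌊225/169⌋ = 1, remainder 56
⌊169/56⌋ = 3, remainder 1
⌊56/1⌋ = 56, remainder 0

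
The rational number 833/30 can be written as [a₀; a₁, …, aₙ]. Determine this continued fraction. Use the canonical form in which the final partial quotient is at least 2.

[27; 1, 3, 3, 2]

833 = 27·30 + 23, so a_0 = 27
30 = 1·23 + 7, so a_1 = 1
23 = 3·7 + 2, so a_2 = 3
7 = 3·2 + 1, so a_3 = 3
2 = 2·1 + 0, so a_4 = 2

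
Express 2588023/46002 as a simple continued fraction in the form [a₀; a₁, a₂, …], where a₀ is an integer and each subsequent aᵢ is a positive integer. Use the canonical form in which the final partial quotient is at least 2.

2588023 = 56·46002 + 11911, so a_0 = 56
46002 = 3·11911 + 10269, so a_1 = 3
11911 = 1·10269 + 1642, so a_2 = 1
10269 = 6·1642 + 417, so a_3 = 6
1642 = 3·417 + 391, so a_4 = 3
417 = 1·391 + 26, so a_5 = 1
391 = 15·26 + 1, so a_6 = 15
26 = 26·1 + 0, so a_7 = 26

[56; 3, 1, 6, 3, 1, 15, 26]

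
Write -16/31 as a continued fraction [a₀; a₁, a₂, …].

⌊-16/31⌋ = -1, remainder 15
⌊31/15⌋ = 2, remainder 1
⌊15/1⌋ = 15, remainder 0

[-1; 2, 15]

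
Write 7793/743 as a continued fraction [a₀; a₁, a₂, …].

[10; 2, 21, 2, 1, 5]

7793 ÷ 743 → quotient 10, remainder 363
743 ÷ 363 → quotient 2, remainder 17
363 ÷ 17 → quotient 21, remainder 6
17 ÷ 6 → quotient 2, remainder 5
6 ÷ 5 → quotient 1, remainder 1
5 ÷ 1 → quotient 5, remainder 0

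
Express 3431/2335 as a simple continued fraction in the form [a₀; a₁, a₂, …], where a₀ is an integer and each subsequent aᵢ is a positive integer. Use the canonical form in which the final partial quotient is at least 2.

[1; 2, 7, 1, 1, 1, 47]

3431 = 1·2335 + 1096, so a_0 = 1
2335 = 2·1096 + 143, so a_1 = 2
1096 = 7·143 + 95, so a_2 = 7
143 = 1·95 + 48, so a_3 = 1
95 = 1·48 + 47, so a_4 = 1
48 = 1·47 + 1, so a_5 = 1
47 = 47·1 + 0, so a_6 = 47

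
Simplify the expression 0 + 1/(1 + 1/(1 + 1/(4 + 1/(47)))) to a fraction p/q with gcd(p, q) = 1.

236/425

Start with 47.
4 + 1/(47/1) = 4 + 1/47 = 189/47
1 + 1/(189/47) = 1 + 47/189 = 236/189
1 + 1/(236/189) = 1 + 189/236 = 425/236
0 + 1/(425/236) = 0 + 236/425 = 236/425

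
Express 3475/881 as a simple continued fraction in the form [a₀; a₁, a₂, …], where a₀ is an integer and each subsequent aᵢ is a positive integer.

[3; 1, 16, 1, 48]

3475 ÷ 881 → quotient 3, remainder 832
881 ÷ 832 → quotient 1, remainder 49
832 ÷ 49 → quotient 16, remainder 48
49 ÷ 48 → quotient 1, remainder 1
48 ÷ 1 → quotient 48, remainder 0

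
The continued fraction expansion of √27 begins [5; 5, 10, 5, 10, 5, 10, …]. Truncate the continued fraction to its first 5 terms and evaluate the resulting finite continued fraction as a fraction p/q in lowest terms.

Starting at the tail and folding back:
Start with 10.
5 + 1/(10/1) = 5 + 1/10 = 51/10
10 + 1/(51/10) = 10 + 10/51 = 520/51
5 + 1/(520/51) = 5 + 51/520 = 2651/520
5 + 1/(2651/520) = 5 + 520/2651 = 13775/2651

13775/2651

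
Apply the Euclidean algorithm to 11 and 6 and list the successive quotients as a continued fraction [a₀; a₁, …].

11 = 1·6 + 5, so a_0 = 1
6 = 1·5 + 1, so a_1 = 1
5 = 5·1 + 0, so a_2 = 5

[1; 1, 5]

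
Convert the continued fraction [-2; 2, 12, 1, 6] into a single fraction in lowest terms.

Start with 6.
1 + 1/(6/1) = 1 + 1/6 = 7/6
12 + 1/(7/6) = 12 + 6/7 = 90/7
2 + 1/(90/7) = 2 + 7/90 = 187/90
-2 + 1/(187/90) = -2 + 90/187 = -284/187

-284/187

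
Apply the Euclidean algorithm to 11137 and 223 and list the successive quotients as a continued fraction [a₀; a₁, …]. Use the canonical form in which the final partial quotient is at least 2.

[49; 1, 16, 6, 2]

Repeatedly divide and take the remainder:
11137 = 49·223 + 210, so a_0 = 49
223 = 1·210 + 13, so a_1 = 1
210 = 16·13 + 2, so a_2 = 16
13 = 6·2 + 1, so a_3 = 6
2 = 2·1 + 0, so a_4 = 2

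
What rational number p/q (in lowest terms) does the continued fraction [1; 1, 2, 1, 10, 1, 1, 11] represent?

Start with 11.
1 + 1/(11/1) = 1 + 1/11 = 12/11
1 + 1/(12/11) = 1 + 11/12 = 23/12
10 + 1/(23/12) = 10 + 12/23 = 242/23
1 + 1/(242/23) = 1 + 23/242 = 265/242
2 + 1/(265/242) = 2 + 242/265 = 772/265
1 + 1/(772/265) = 1 + 265/772 = 1037/772
1 + 1/(1037/772) = 1 + 772/1037 = 1809/1037

1809/1037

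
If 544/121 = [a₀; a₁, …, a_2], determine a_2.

60

Apply division with remainder until the remainder is 0:
544 = 4·121 + 60, so a_0 = 4
121 = 2·60 + 1, so a_1 = 2
60 = 60·1 + 0, so a_2 = 60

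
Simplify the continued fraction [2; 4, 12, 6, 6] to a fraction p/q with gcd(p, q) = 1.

4124/1837

Start with 6.
6 + 1/(6/1) = 6 + 1/6 = 37/6
12 + 1/(37/6) = 12 + 6/37 = 450/37
4 + 1/(450/37) = 4 + 37/450 = 1837/450
2 + 1/(1837/450) = 2 + 450/1837 = 4124/1837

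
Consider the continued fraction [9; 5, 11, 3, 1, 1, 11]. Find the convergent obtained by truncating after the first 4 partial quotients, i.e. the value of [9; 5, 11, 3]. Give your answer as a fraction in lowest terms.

Start with 3.
11 + 1/(3/1) = 11 + 1/3 = 34/3
5 + 1/(34/3) = 5 + 3/34 = 173/34
9 + 1/(173/34) = 9 + 34/173 = 1591/173

1591/173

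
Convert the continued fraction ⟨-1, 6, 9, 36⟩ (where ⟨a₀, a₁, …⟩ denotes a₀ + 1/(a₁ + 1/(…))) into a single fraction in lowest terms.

-1661/1986

a_0 = -1: -1/1
a_1 = 6: -5/6
a_2 = 9: -46/55
a_3 = 36: -1661/1986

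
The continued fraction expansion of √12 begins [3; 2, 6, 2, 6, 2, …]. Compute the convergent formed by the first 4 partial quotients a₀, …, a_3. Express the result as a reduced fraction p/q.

Starting at the tail and folding back:
Start with 2.
6 + 1/(2/1) = 6 + 1/2 = 13/2
2 + 1/(13/2) = 2 + 2/13 = 28/13
3 + 1/(28/13) = 3 + 13/28 = 97/28

97/28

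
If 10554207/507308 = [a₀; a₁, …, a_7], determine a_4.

Repeatedly divide and take the remainder:
10554207 = 20·507308 + 408047, so a_0 = 20
507308 = 1·408047 + 99261, so a_1 = 1
408047 = 4·99261 + 11003, so a_2 = 4
99261 = 9·11003 + 234, so a_3 = 9
11003 = 47·234 + 5, so a_4 = 47

47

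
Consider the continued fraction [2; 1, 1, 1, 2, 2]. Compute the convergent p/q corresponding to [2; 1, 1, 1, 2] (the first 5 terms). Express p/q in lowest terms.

21/8

a_0 = 2: 2/1
a_1 = 1: 3/1
a_2 = 1: 5/2
a_3 = 1: 8/3
a_4 = 2: 21/8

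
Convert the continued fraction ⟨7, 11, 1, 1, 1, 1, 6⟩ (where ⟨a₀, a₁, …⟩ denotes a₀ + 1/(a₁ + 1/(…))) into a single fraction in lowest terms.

Start with 6.
1 + 1/(6/1) = 1 + 1/6 = 7/6
1 + 1/(7/6) = 1 + 6/7 = 13/7
1 + 1/(13/7) = 1 + 7/13 = 20/13
1 + 1/(20/13) = 1 + 13/20 = 33/20
11 + 1/(33/20) = 11 + 20/33 = 383/33
7 + 1/(383/33) = 7 + 33/383 = 2714/383

2714/383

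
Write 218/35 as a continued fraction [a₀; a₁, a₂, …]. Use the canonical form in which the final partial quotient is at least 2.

[6; 4, 2, 1, 2]

218 ÷ 35 → quotient 6, remainder 8
35 ÷ 8 → quotient 4, remainder 3
8 ÷ 3 → quotient 2, remainder 2
3 ÷ 2 → quotient 1, remainder 1
2 ÷ 1 → quotient 2, remainder 0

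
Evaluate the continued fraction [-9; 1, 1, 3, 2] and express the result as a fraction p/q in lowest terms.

-135/16

a_0 = -9: -9/1
a_1 = 1: -8/1
a_2 = 1: -17/2
a_3 = 3: -59/7
a_4 = 2: -135/16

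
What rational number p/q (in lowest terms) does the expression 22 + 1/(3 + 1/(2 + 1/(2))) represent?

379/17

Build up convergents one term at a time:
a_0 = 22: 22/1
a_1 = 3: 67/3
a_2 = 2: 156/7
a_3 = 2: 379/17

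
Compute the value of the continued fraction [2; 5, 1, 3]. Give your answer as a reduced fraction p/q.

Start with 3.
1 + 1/(3/1) = 1 + 1/3 = 4/3
5 + 1/(4/3) = 5 + 3/4 = 23/4
2 + 1/(23/4) = 2 + 4/23 = 50/23

50/23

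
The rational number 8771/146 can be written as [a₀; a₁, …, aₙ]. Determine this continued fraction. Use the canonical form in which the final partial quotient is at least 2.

[60; 13, 3, 1, 2]

8771 ÷ 146 → quotient 60, remainder 11
146 ÷ 11 → quotient 13, remainder 3
11 ÷ 3 → quotient 3, remainder 2
3 ÷ 2 → quotient 1, remainder 1
2 ÷ 1 → quotient 2, remainder 0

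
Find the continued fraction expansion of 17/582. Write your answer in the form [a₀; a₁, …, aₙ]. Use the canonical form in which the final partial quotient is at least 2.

17 ÷ 582 → quotient 0, remainder 17
582 ÷ 17 → quotient 34, remainder 4
17 ÷ 4 → quotient 4, remainder 1
4 ÷ 1 → quotient 4, remainder 0

[0; 34, 4, 4]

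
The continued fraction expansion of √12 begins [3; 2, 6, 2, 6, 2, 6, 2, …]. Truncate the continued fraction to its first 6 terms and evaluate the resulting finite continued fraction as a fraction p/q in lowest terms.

1351/390

a_0 = 3: 3/1
a_1 = 2: 7/2
a_2 = 6: 45/13
a_3 = 2: 97/28
a_4 = 6: 627/181
a_5 = 2: 1351/390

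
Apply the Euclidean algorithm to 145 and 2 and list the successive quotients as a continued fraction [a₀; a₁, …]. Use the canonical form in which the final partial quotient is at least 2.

Repeatedly divide and take the remainder:
145 = 72·2 + 1, so a_0 = 72
2 = 2·1 + 0, so a_1 = 2

[72; 2]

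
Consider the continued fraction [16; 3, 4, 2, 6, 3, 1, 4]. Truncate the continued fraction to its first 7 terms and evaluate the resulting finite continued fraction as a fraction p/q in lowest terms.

12673/777

Use the convergent recurrence hₖ = aₖ·hₖ₋₁ + hₖ₋₂ (and likewise for the denominators kₖ):
a_0 = 16: 16/1
a_1 = 3: 49/3
a_2 = 4: 212/13
a_3 = 2: 473/29
a_4 = 6: 3050/187
a_5 = 3: 9623/590
a_6 = 1: 12673/777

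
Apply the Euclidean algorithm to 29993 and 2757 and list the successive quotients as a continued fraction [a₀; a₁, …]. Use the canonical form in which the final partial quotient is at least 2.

[10; 1, 7, 3, 1, 13, 6]

29993 ÷ 2757 → quotient 10, remainder 2423
2757 ÷ 2423 → quotient 1, remainder 334
2423 ÷ 334 → quotient 7, remainder 85
334 ÷ 85 → quotient 3, remainder 79
85 ÷ 79 → quotient 1, remainder 6
79 ÷ 6 → quotient 13, remainder 1
6 ÷ 1 → quotient 6, remainder 0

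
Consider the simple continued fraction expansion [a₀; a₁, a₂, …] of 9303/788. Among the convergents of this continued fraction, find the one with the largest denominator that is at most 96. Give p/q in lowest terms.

791/67

List convergents until the denominator exceeds the bound:
a_0 = 11: 11/1  (≤ bound)
a_1 = 1: 12/1  (≤ bound)
a_2 = 4: 59/5  (≤ bound)
a_3 = 6: 366/31  (≤ bound)
a_4 = 1: 425/36  (≤ bound)
a_5 = 1: 791/67  (≤ bound)
a_6 = 1: 1216/103  (> 96, stop)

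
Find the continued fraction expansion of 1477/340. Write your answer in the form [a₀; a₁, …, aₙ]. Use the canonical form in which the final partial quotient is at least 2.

Apply division with remainder until the remainder is 0:
1477 = 4·340 + 117, so a_0 = 4
340 = 2·117 + 106, so a_1 = 2
117 = 1·106 + 11, so a_2 = 1
106 = 9·11 + 7, so a_3 = 9
11 = 1·7 + 4, so a_4 = 1
7 = 1·4 + 3, so a_5 = 1
4 = 1·3 + 1, so a_6 = 1
3 = 3·1 + 0, so a_7 = 3

[4; 2, 1, 9, 1, 1, 1, 3]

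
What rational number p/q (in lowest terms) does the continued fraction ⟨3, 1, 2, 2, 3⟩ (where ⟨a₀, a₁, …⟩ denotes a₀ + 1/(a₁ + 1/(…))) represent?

Start with 3.
2 + 1/(3/1) = 2 + 1/3 = 7/3
2 + 1/(7/3) = 2 + 3/7 = 17/7
1 + 1/(17/7) = 1 + 7/17 = 24/17
3 + 1/(24/17) = 3 + 17/24 = 89/24

89/24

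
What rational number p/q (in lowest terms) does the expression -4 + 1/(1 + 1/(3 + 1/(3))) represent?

Work from the innermost term outward:
Start with 3.
3 + 1/(3/1) = 3 + 1/3 = 10/3
1 + 1/(10/3) = 1 + 3/10 = 13/10
-4 + 1/(13/10) = -4 + 10/13 = -42/13

-42/13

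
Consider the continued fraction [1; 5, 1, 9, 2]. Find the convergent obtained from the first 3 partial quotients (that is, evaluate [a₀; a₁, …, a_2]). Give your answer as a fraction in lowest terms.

Start with 1.
5 + 1/(1/1) = 5 + 1/1 = 6/1
1 + 1/(6/1) = 1 + 1/6 = 7/6

7/6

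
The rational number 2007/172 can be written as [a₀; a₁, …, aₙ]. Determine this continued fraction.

[11; 1, 2, 57]

Repeatedly divide and take the remainder:
⌊2007/172⌋ = 11, remainder 115
⌊172/115⌋ = 1, remainder 57
⌊115/57⌋ = 2, remainder 1
⌊57/1⌋ = 57, remainder 0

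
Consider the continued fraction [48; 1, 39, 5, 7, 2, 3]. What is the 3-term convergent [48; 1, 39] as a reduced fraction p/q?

Start with 39.
1 + 1/(39/1) = 1 + 1/39 = 40/39
48 + 1/(40/39) = 48 + 39/40 = 1959/40

1959/40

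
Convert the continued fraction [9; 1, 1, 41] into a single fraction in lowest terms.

a_0 = 9: 9/1
a_1 = 1: 10/1
a_2 = 1: 19/2
a_3 = 41: 789/83

789/83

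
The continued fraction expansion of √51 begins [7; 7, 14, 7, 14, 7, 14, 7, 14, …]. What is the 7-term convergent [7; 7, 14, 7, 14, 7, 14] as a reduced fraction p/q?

Build up convergents one term at a time:
a_0 = 7: 7/1
a_1 = 7: 50/7
a_2 = 14: 707/99
a_3 = 7: 4999/700
a_4 = 14: 70693/9899
a_5 = 7: 499850/69993
a_6 = 14: 7068593/989801

7068593/989801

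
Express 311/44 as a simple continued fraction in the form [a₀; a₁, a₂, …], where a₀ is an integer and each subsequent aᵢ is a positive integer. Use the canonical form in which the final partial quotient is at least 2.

[7; 14, 1, 2]

⌊311/44⌋ = 7, remainder 3
⌊44/3⌋ = 14, remainder 2
⌊3/2⌋ = 1, remainder 1
⌊2/1⌋ = 2, remainder 0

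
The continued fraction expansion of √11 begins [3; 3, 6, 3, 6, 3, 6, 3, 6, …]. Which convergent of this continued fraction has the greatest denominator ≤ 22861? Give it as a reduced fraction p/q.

25077/7561

a_0 = 3: 3/1  (≤ bound)
a_1 = 3: 10/3  (≤ bound)
a_2 = 6: 63/19  (≤ bound)
a_3 = 3: 199/60  (≤ bound)
a_4 = 6: 1257/379  (≤ bound)
a_5 = 3: 3970/1197  (≤ bound)
a_6 = 6: 25077/7561  (≤ bound)
a_7 = 3: 79201/23880  (> 22861, stop)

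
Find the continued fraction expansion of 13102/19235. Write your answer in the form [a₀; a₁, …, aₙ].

Apply division with remainder until the remainder is 0:
13102 ÷ 19235 → quotient 0, remainder 13102
19235 ÷ 13102 → quotient 1, remainder 6133
13102 ÷ 6133 → quotient 2, remainder 836
6133 ÷ 836 → quotient 7, remainder 281
836 ÷ 281 → quotient 2, remainder 274
281 ÷ 274 → quotient 1, remainder 7
274 ÷ 7 → quotient 39, remainder 1
7 ÷ 1 → quotient 7, remainder 0

[0; 1, 2, 7, 2, 1, 39, 7]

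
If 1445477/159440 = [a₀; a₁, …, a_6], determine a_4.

7

1445477 ÷ 159440 → quotient 9, remainder 10517
159440 ÷ 10517 → quotient 15, remainder 1685
10517 ÷ 1685 → quotient 6, remainder 407
1685 ÷ 407 → quotient 4, remainder 57
407 ÷ 57 → quotient 7, remainder 8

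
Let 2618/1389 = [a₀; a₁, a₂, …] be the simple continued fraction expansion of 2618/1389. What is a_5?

Repeatedly divide and take the remainder:
2618 = 1·1389 + 1229, so a_0 = 1
1389 = 1·1229 + 160, so a_1 = 1
1229 = 7·160 + 109, so a_2 = 7
160 = 1·109 + 51, so a_3 = 1
109 = 2·51 + 7, so a_4 = 2
51 = 7·7 + 2, so a_5 = 7

7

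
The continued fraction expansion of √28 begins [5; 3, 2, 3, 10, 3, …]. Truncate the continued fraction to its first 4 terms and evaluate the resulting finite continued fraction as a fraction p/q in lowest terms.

Compute successive convergents:
a_0 = 5: 5/1
a_1 = 3: 16/3
a_2 = 2: 37/7
a_3 = 3: 127/24

127/24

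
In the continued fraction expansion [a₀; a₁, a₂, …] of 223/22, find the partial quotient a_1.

Repeatedly divide and take the remainder:
223 ÷ 22 → quotient 10, remainder 3
22 ÷ 3 → quotient 7, remainder 1

7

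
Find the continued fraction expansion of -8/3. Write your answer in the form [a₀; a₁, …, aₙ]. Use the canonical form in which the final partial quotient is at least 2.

-8 ÷ 3 → quotient -3, remainder 1
3 ÷ 1 → quotient 3, remainder 0

[-3; 3]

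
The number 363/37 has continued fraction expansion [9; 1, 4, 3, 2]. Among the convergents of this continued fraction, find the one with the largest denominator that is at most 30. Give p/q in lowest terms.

157/16

a_0 = 9: 9/1  (≤ bound)
a_1 = 1: 10/1  (≤ bound)
a_2 = 4: 49/5  (≤ bound)
a_3 = 3: 157/16  (≤ bound)
a_4 = 2: 363/37  (> 30, stop)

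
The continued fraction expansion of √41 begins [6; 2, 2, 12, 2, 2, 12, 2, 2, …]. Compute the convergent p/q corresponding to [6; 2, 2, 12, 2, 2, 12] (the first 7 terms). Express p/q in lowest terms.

Start with 12.
2 + 1/(12/1) = 2 + 1/12 = 25/12
2 + 1/(25/12) = 2 + 12/25 = 62/25
12 + 1/(62/25) = 12 + 25/62 = 769/62
2 + 1/(769/62) = 2 + 62/769 = 1600/769
2 + 1/(1600/769) = 2 + 769/1600 = 3969/1600
6 + 1/(3969/1600) = 6 + 1600/3969 = 25414/3969

25414/3969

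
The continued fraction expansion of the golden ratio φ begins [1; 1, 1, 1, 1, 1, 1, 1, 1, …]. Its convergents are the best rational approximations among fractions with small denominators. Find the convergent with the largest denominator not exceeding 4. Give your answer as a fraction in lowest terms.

5/3

List convergents until the denominator exceeds the bound:
a_0 = 1: 1/1  (≤ bound)
a_1 = 1: 2/1  (≤ bound)
a_2 = 1: 3/2  (≤ bound)
a_3 = 1: 5/3  (≤ bound)
a_4 = 1: 8/5  (> 4, stop)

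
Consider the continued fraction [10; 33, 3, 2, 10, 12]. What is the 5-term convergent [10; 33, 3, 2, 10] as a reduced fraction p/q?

24373/2430

Start with 10.
2 + 1/(10/1) = 2 + 1/10 = 21/10
3 + 1/(21/10) = 3 + 10/21 = 73/21
33 + 1/(73/21) = 33 + 21/73 = 2430/73
10 + 1/(2430/73) = 10 + 73/2430 = 24373/2430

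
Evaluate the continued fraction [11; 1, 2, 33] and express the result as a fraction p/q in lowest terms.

1167/100

Start with 33.
2 + 1/(33/1) = 2 + 1/33 = 67/33
1 + 1/(67/33) = 1 + 33/67 = 100/67
11 + 1/(100/67) = 11 + 67/100 = 1167/100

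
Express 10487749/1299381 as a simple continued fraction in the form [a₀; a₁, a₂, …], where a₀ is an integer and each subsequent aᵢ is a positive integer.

Run the Euclidean algorithm, recording each quotient:
10487749 ÷ 1299381 → quotient 8, remainder 92701
1299381 ÷ 92701 → quotient 14, remainder 1567
92701 ÷ 1567 → quotient 59, remainder 248
1567 ÷ 248 → quotient 6, remainder 79
248 ÷ 79 → quotient 3, remainder 11
79 ÷ 11 → quotient 7, remainder 2
11 ÷ 2 → quotient 5, remainder 1
2 ÷ 1 → quotient 2, remainder 0

[8; 14, 59, 6, 3, 7, 5, 2]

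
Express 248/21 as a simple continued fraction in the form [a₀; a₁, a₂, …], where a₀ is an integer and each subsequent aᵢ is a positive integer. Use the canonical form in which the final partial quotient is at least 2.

248 ÷ 21 → quotient 11, remainder 17
21 ÷ 17 → quotient 1, remainder 4
17 ÷ 4 → quotient 4, remainder 1
4 ÷ 1 → quotient 4, remainder 0

[11; 1, 4, 4]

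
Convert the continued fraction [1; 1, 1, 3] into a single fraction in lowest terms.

11/7

a_0 = 1: 1/1
a_1 = 1: 2/1
a_2 = 1: 3/2
a_3 = 3: 11/7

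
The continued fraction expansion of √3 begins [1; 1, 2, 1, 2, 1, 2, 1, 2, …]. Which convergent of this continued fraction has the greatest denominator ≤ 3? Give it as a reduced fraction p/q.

5/3

List convergents until the denominator exceeds the bound:
a_0 = 1: 1/1  (≤ bound)
a_1 = 1: 2/1  (≤ bound)
a_2 = 2: 5/3  (≤ bound)
a_3 = 1: 7/4  (> 3, stop)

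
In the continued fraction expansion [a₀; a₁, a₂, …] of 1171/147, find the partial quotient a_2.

28

1171 = 7·147 + 142, so a_0 = 7
147 = 1·142 + 5, so a_1 = 1
142 = 28·5 + 2, so a_2 = 28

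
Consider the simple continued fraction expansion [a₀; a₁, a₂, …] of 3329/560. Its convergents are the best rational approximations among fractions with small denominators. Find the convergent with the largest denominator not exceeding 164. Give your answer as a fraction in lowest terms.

107/18

a_0 = 5: 5/1  (≤ bound)
a_1 = 1: 6/1  (≤ bound)
a_2 = 17: 107/18  (≤ bound)
a_3 = 15: 1611/271  (> 164, stop)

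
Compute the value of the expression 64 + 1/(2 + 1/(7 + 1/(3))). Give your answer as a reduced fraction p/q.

a_0 = 64: 64/1
a_1 = 2: 129/2
a_2 = 7: 967/15
a_3 = 3: 3030/47

3030/47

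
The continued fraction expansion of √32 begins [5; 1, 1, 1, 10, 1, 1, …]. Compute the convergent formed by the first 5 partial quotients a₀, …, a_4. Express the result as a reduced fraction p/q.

181/32

Use the convergent recurrence hₖ = aₖ·hₖ₋₁ + hₖ₋₂ (and likewise for the denominators kₖ):
a_0 = 5: 5/1
a_1 = 1: 6/1
a_2 = 1: 11/2
a_3 = 1: 17/3
a_4 = 10: 181/32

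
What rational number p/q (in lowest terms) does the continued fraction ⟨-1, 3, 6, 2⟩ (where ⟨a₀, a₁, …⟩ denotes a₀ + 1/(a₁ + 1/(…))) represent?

Start with 2.
6 + 1/(2/1) = 6 + 1/2 = 13/2
3 + 1/(13/2) = 3 + 2/13 = 41/13
-1 + 1/(41/13) = -1 + 13/41 = -28/41

-28/41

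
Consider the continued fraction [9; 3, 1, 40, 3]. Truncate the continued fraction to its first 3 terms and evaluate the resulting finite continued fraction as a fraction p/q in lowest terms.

a_0 = 9: 9/1
a_1 = 3: 28/3
a_2 = 1: 37/4

37/4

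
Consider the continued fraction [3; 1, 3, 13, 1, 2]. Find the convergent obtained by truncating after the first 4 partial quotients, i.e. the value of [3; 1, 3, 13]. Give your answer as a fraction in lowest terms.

Collapse the nested fraction from the inside out:
Start with 13.
3 + 1/(13/1) = 3 + 1/13 = 40/13
1 + 1/(40/13) = 1 + 13/40 = 53/40
3 + 1/(53/40) = 3 + 40/53 = 199/53

199/53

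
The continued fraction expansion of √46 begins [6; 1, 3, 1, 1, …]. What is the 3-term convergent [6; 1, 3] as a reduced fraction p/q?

27/4

Build up convergents one term at a time:
a_0 = 6: 6/1
a_1 = 1: 7/1
a_2 = 3: 27/4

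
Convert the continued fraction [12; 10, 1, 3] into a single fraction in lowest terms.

Start with 3.
1 + 1/(3/1) = 1 + 1/3 = 4/3
10 + 1/(4/3) = 10 + 3/4 = 43/4
12 + 1/(43/4) = 12 + 4/43 = 520/43

520/43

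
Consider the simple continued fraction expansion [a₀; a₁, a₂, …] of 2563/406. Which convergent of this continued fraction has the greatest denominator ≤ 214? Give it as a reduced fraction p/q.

a_0 = 6: 6/1  (≤ bound)
a_1 = 3: 19/3  (≤ bound)
a_2 = 5: 101/16  (≤ bound)
a_3 = 12: 1231/195  (≤ bound)
a_4 = 2: 2563/406  (> 214, stop)

1231/195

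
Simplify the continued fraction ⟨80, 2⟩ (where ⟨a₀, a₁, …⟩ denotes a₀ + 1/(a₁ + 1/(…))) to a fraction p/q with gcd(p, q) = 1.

Collapse the nested fraction from the inside out:
Start with 2.
80 + 1/(2/1) = 80 + 1/2 = 161/2

161/2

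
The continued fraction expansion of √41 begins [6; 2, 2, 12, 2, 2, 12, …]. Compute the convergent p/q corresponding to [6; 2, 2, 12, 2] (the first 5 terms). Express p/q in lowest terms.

826/129

a_0 = 6: 6/1
a_1 = 2: 13/2
a_2 = 2: 32/5
a_3 = 12: 397/62
a_4 = 2: 826/129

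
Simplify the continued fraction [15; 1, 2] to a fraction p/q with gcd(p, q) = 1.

Collapse the nested fraction from the inside out:
Start with 2.
1 + 1/(2/1) = 1 + 1/2 = 3/2
15 + 1/(3/2) = 15 + 2/3 = 47/3

47/3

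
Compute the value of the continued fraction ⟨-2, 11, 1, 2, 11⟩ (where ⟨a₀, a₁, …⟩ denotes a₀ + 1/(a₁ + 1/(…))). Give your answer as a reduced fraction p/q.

Compute successive convergents:
a_0 = -2: -2/1
a_1 = 11: -21/11
a_2 = 1: -23/12
a_3 = 2: -67/35
a_4 = 11: -760/397

-760/397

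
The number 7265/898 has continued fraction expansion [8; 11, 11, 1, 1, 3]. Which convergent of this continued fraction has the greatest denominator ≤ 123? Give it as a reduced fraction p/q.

987/122

a_0 = 8: 8/1  (≤ bound)
a_1 = 11: 89/11  (≤ bound)
a_2 = 11: 987/122  (≤ bound)
a_3 = 1: 1076/133  (> 123, stop)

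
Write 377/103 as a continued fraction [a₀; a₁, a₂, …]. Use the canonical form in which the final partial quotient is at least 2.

377 ÷ 103 → quotient 3, remainder 68
103 ÷ 68 → quotient 1, remainder 35
68 ÷ 35 → quotient 1, remainder 33
35 ÷ 33 → quotient 1, remainder 2
33 ÷ 2 → quotient 16, remainder 1
2 ÷ 1 → quotient 2, remainder 0

[3; 1, 1, 1, 16, 2]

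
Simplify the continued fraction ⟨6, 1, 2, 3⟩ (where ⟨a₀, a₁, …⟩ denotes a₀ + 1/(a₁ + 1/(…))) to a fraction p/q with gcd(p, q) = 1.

67/10

Start with 3.
2 + 1/(3/1) = 2 + 1/3 = 7/3
1 + 1/(7/3) = 1 + 3/7 = 10/7
6 + 1/(10/7) = 6 + 7/10 = 67/10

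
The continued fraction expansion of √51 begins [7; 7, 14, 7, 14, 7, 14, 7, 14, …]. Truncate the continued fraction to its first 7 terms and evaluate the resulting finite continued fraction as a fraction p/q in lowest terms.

7068593/989801

a_0 = 7: 7/1
a_1 = 7: 50/7
a_2 = 14: 707/99
a_3 = 7: 4999/700
a_4 = 14: 70693/9899
a_5 = 7: 499850/69993
a_6 = 14: 7068593/989801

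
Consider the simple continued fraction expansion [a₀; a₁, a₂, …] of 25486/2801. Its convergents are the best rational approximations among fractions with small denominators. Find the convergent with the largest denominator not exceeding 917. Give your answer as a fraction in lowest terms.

a_0 = 9: 9/1  (≤ bound)
a_1 = 10: 91/10  (≤ bound)
a_2 = 8: 737/81  (≤ bound)
a_3 = 1: 828/91  (≤ bound)
a_4 = 14: 12329/1355  (> 917, stop)

828/91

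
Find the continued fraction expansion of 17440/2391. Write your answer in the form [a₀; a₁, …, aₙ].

Apply division with remainder until the remainder is 0:
17440 = 7·2391 + 703, so a_0 = 7
2391 = 3·703 + 282, so a_1 = 3
703 = 2·282 + 139, so a_2 = 2
282 = 2·139 + 4, so a_3 = 2
139 = 34·4 + 3, so a_4 = 34
4 = 1·3 + 1, so a_5 = 1
3 = 3·1 + 0, so a_6 = 3

[7; 3, 2, 2, 34, 1, 3]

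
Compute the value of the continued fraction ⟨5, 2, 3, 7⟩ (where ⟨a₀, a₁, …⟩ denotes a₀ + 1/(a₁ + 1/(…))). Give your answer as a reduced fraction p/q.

277/51

a_0 = 5: 5/1
a_1 = 2: 11/2
a_2 = 3: 38/7
a_3 = 7: 277/51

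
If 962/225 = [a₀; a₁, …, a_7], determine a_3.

1

Run the Euclidean algorithm, recording each quotient:
962 ÷ 225 → quotient 4, remainder 62
225 ÷ 62 → quotient 3, remainder 39
62 ÷ 39 → quotient 1, remainder 23
39 ÷ 23 → quotient 1, remainder 16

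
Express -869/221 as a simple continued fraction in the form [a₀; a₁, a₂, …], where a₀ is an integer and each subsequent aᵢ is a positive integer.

[-4; 14, 1, 2, 1, 3]

Apply division with remainder until the remainder is 0:
-869 ÷ 221 → quotient -4, remainder 15
221 ÷ 15 → quotient 14, remainder 11
15 ÷ 11 → quotient 1, remainder 4
11 ÷ 4 → quotient 2, remainder 3
4 ÷ 3 → quotient 1, remainder 1
3 ÷ 1 → quotient 3, remainder 0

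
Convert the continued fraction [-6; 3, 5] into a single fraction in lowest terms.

-91/16

Work from the innermost term outward:
Start with 5.
3 + 1/(5/1) = 3 + 1/5 = 16/5
-6 + 1/(16/5) = -6 + 5/16 = -91/16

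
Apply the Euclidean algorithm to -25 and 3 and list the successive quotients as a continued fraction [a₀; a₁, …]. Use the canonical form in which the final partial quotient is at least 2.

[-9; 1, 2]

-25 = -9·3 + 2, so a_0 = -9
3 = 1·2 + 1, so a_1 = 1
2 = 2·1 + 0, so a_2 = 2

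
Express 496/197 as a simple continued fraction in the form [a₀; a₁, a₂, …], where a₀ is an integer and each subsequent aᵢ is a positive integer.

[2; 1, 1, 13, 1, 1, 3]

⌊496/197⌋ = 2, remainder 102
⌊197/102⌋ = 1, remainder 95
⌊102/95⌋ = 1, remainder 7
⌊95/7⌋ = 13, remainder 4
⌊7/4⌋ = 1, remainder 3
⌊4/3⌋ = 1, remainder 1
⌊3/1⌋ = 3, remainder 0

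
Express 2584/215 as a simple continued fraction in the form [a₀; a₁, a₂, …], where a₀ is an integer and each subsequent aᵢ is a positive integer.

[12; 53, 1, 3]

2584 = 12·215 + 4, so a_0 = 12
215 = 53·4 + 3, so a_1 = 53
4 = 1·3 + 1, so a_2 = 1
3 = 3·1 + 0, so a_3 = 3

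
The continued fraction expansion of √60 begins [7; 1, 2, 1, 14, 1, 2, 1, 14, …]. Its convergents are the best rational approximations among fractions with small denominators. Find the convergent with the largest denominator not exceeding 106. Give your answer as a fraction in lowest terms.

a_0 = 7: 7/1  (≤ bound)
a_1 = 1: 8/1  (≤ bound)
a_2 = 2: 23/3  (≤ bound)
a_3 = 1: 31/4  (≤ bound)
a_4 = 14: 457/59  (≤ bound)
a_5 = 1: 488/63  (≤ bound)
a_6 = 2: 1433/185  (> 106, stop)

488/63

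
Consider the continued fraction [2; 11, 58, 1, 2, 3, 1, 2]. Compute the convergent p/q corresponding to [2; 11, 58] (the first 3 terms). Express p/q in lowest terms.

Build up convergents one term at a time:
a_0 = 2: 2/1
a_1 = 11: 23/11
a_2 = 58: 1336/639

1336/639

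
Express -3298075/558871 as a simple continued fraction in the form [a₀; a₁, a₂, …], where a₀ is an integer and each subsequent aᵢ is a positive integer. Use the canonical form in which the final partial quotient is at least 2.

⌊-3298075/558871⌋ = -6, remainder 55151
⌊558871/55151⌋ = 10, remainder 7361
⌊55151/7361⌋ = 7, remainder 3624
⌊7361/3624⌋ = 2, remainder 113
⌊3624/113⌋ = 32, remainder 8
⌊113/8⌋ = 14, remainder 1
⌊8/1⌋ = 8, remainder 0

[-6; 10, 7, 2, 32, 14, 8]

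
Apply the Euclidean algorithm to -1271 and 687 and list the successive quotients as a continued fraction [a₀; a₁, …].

⌊-1271/687⌋ = -2, remainder 103
⌊687/103⌋ = 6, remainder 69
⌊103/69⌋ = 1, remainder 34
⌊69/34⌋ = 2, remainder 1
⌊34/1⌋ = 34, remainder 0

[-2; 6, 1, 2, 34]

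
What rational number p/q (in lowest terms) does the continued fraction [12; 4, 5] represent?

257/21

a_0 = 12: 12/1
a_1 = 4: 49/4
a_2 = 5: 257/21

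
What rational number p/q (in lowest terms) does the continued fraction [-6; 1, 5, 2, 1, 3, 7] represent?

Starting at the tail and folding back:
Start with 7.
3 + 1/(7/1) = 3 + 1/7 = 22/7
1 + 1/(22/7) = 1 + 7/22 = 29/22
2 + 1/(29/22) = 2 + 22/29 = 80/29
5 + 1/(80/29) = 5 + 29/80 = 429/80
1 + 1/(429/80) = 1 + 80/429 = 509/429
-6 + 1/(509/429) = -6 + 429/509 = -2625/509

-2625/509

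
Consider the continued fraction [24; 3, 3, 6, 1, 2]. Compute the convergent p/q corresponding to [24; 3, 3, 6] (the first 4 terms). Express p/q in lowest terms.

a_0 = 24: 24/1
a_1 = 3: 73/3
a_2 = 3: 243/10
a_3 = 6: 1531/63

1531/63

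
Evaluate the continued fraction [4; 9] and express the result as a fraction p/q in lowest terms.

Collapse the nested fraction from the inside out:
Start with 9.
4 + 1/(9/1) = 4 + 1/9 = 37/9

37/9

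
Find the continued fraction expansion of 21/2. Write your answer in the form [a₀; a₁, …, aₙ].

Run the Euclidean algorithm, recording each quotient:
⌊21/2⌋ = 10, remainder 1
⌊2/1⌋ = 2, remainder 0

[10; 2]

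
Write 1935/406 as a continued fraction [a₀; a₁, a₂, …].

[4; 1, 3, 3, 1, 1, 1, 8]

1935 ÷ 406 → quotient 4, remainder 311
406 ÷ 311 → quotient 1, remainder 95
311 ÷ 95 → quotient 3, remainder 26
95 ÷ 26 → quotient 3, remainder 17
26 ÷ 17 → quotient 1, remainder 9
17 ÷ 9 → quotient 1, remainder 8
9 ÷ 8 → quotient 1, remainder 1
8 ÷ 1 → quotient 8, remainder 0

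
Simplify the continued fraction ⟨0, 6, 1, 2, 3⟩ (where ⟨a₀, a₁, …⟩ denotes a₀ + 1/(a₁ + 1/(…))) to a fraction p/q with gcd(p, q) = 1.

10/67

Starting at the tail and folding back:
Start with 3.
2 + 1/(3/1) = 2 + 1/3 = 7/3
1 + 1/(7/3) = 1 + 3/7 = 10/7
6 + 1/(10/7) = 6 + 7/10 = 67/10
0 + 1/(67/10) = 0 + 10/67 = 10/67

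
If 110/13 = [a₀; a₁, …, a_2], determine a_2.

6

Apply division with remainder until the remainder is 0:
⌊110/13⌋ = 8, remainder 6
⌊13/6⌋ = 2, remainder 1
⌊6/1⌋ = 6, remainder 0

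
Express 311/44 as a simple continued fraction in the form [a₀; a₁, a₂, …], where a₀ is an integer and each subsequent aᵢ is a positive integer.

[7; 14, 1, 2]

Repeatedly divide and take the remainder:
311 ÷ 44 → quotient 7, remainder 3
44 ÷ 3 → quotient 14, remainder 2
3 ÷ 2 → quotient 1, remainder 1
2 ÷ 1 → quotient 2, remainder 0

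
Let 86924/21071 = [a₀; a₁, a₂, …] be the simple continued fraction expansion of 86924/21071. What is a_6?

6

86924 ÷ 21071 → quotient 4, remainder 2640
21071 ÷ 2640 → quotient 7, remainder 2591
2640 ÷ 2591 → quotient 1, remainder 49
2591 ÷ 49 → quotient 52, remainder 43
49 ÷ 43 → quotient 1, remainder 6
43 ÷ 6 → quotient 7, remainder 1
6 ÷ 1 → quotient 6, remainder 0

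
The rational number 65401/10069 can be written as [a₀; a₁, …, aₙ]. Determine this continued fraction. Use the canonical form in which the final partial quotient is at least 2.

65401 ÷ 10069 → quotient 6, remainder 4987
10069 ÷ 4987 → quotient 2, remainder 95
4987 ÷ 95 → quotient 52, remainder 47
95 ÷ 47 → quotient 2, remainder 1
47 ÷ 1 → quotient 47, remainder 0

[6; 2, 52, 2, 47]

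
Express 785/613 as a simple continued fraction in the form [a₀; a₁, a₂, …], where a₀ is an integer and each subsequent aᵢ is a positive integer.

[1; 3, 1, 1, 3, 2, 2, 4]

Repeatedly divide and take the remainder:
785 ÷ 613 → quotient 1, remainder 172
613 ÷ 172 → quotient 3, remainder 97
172 ÷ 97 → quotient 1, remainder 75
97 ÷ 75 → quotient 1, remainder 22
75 ÷ 22 → quotient 3, remainder 9
22 ÷ 9 → quotient 2, remainder 4
9 ÷ 4 → quotient 2, remainder 1
4 ÷ 1 → quotient 4, remainder 0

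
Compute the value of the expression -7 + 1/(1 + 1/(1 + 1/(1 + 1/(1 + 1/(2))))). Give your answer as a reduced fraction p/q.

Use the convergent recurrence hₖ = aₖ·hₖ₋₁ + hₖ₋₂ (and likewise for the denominators kₖ):
a_0 = -7: -7/1
a_1 = 1: -6/1
a_2 = 1: -13/2
a_3 = 1: -19/3
a_4 = 1: -32/5
a_5 = 2: -83/13

-83/13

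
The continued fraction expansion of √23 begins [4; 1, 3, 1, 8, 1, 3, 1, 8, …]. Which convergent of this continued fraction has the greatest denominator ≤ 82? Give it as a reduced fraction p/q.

a_0 = 4: 4/1  (≤ bound)
a_1 = 1: 5/1  (≤ bound)
a_2 = 3: 19/4  (≤ bound)
a_3 = 1: 24/5  (≤ bound)
a_4 = 8: 211/44  (≤ bound)
a_5 = 1: 235/49  (≤ bound)
a_6 = 3: 916/191  (> 82, stop)

235/49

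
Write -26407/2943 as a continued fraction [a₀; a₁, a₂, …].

[-9; 36, 1, 3, 1, 2, 2, 2]

Repeatedly divide and take the remainder:
-26407 = -9·2943 + 80, so a_0 = -9
2943 = 36·80 + 63, so a_1 = 36
80 = 1·63 + 17, so a_2 = 1
63 = 3·17 + 12, so a_3 = 3
17 = 1·12 + 5, so a_4 = 1
12 = 2·5 + 2, so a_5 = 2
5 = 2·2 + 1, so a_6 = 2
2 = 2·1 + 0, so a_7 = 2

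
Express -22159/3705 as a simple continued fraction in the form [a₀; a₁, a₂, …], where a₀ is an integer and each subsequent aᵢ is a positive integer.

⌊-22159/3705⌋ = -6, remainder 71
⌊3705/71⌋ = 52, remainder 13
⌊71/13⌋ = 5, remainder 6
⌊13/6⌋ = 2, remainder 1
⌊6/1⌋ = 6, remainder 0

[-6; 52, 5, 2, 6]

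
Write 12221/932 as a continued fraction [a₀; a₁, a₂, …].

Apply division with remainder until the remainder is 0:
12221 = 13·932 + 105, so a_0 = 13
932 = 8·105 + 92, so a_1 = 8
105 = 1·92 + 13, so a_2 = 1
92 = 7·13 + 1, so a_3 = 7
13 = 13·1 + 0, so a_4 = 13

[13; 8, 1, 7, 13]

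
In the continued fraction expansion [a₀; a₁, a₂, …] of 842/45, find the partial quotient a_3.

842 ÷ 45 → quotient 18, remainder 32
45 ÷ 32 → quotient 1, remainder 13
32 ÷ 13 → quotient 2, remainder 6
13 ÷ 6 → quotient 2, remainder 1

2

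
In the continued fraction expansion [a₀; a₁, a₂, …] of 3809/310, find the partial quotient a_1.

⌊3809/310⌋ = 12, remainder 89
⌊310/89⌋ = 3, remainder 43

3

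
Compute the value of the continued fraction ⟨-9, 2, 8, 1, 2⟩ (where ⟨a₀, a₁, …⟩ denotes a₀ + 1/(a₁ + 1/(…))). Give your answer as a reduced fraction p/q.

-469/55

a_0 = -9: -9/1
a_1 = 2: -17/2
a_2 = 8: -145/17
a_3 = 1: -162/19
a_4 = 2: -469/55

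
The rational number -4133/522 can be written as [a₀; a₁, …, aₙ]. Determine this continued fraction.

[-8; 12, 7, 6]

-4133 ÷ 522 → quotient -8, remainder 43
522 ÷ 43 → quotient 12, remainder 6
43 ÷ 6 → quotient 7, remainder 1
6 ÷ 1 → quotient 6, remainder 0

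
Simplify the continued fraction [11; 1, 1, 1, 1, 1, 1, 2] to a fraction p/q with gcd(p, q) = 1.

395/34

Use the convergent recurrence hₖ = aₖ·hₖ₋₁ + hₖ₋₂ (and likewise for the denominators kₖ):
a_0 = 11: 11/1
a_1 = 1: 12/1
a_2 = 1: 23/2
a_3 = 1: 35/3
a_4 = 1: 58/5
a_5 = 1: 93/8
a_6 = 1: 151/13
a_7 = 2: 395/34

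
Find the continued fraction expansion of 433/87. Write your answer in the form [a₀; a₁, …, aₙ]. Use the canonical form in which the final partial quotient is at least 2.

[4; 1, 42, 2]

⌊433/87⌋ = 4, remainder 85
⌊87/85⌋ = 1, remainder 2
⌊85/2⌋ = 42, remainder 1
⌊2/1⌋ = 2, remainder 0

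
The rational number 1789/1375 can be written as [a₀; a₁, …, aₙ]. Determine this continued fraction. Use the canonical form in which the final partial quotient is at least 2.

[1; 3, 3, 8, 1, 6, 2]

1789 = 1·1375 + 414, so a_0 = 1
1375 = 3·414 + 133, so a_1 = 3
414 = 3·133 + 15, so a_2 = 3
133 = 8·15 + 13, so a_3 = 8
15 = 1·13 + 2, so a_4 = 1
13 = 6·2 + 1, so a_5 = 6
2 = 2·1 + 0, so a_6 = 2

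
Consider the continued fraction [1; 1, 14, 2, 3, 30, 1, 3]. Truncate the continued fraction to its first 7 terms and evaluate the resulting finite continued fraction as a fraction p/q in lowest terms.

6539/3379

a_0 = 1: 1/1
a_1 = 1: 2/1
a_2 = 14: 29/15
a_3 = 2: 60/31
a_4 = 3: 209/108
a_5 = 30: 6330/3271
a_6 = 1: 6539/3379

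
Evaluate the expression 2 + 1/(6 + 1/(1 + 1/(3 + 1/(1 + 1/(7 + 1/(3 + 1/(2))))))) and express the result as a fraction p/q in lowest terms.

Build up convergents one term at a time:
a_0 = 2: 2/1
a_1 = 6: 13/6
a_2 = 1: 15/7
a_3 = 3: 58/27
a_4 = 1: 73/34
a_5 = 7: 569/265
a_6 = 3: 1780/829
a_7 = 2: 4129/1923

4129/1923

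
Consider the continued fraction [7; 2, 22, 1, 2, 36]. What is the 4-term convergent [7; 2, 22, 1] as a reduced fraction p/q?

352/47

Start with 1.
22 + 1/(1/1) = 22 + 1/1 = 23/1
2 + 1/(23/1) = 2 + 1/23 = 47/23
7 + 1/(47/23) = 7 + 23/47 = 352/47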